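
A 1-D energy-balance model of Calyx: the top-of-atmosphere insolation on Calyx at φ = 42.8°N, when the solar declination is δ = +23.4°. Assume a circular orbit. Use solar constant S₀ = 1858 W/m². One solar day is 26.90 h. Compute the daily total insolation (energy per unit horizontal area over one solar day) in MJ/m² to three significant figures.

cos H₀ = −tan(+42.8°) tan(+23.400°) = -0.4007, H₀ = 1.9831 rad.
Bracket: H₀ sin φ sin δ + cos φ cos δ sin H₀ = 1.9831×0.67944×0.39715 + 0.73373×0.91775×0.91620 = 0.535119 + 0.616951 = 1.152070.
Q̄ = (S₀/π) × [bracket] = (1858/π) × 1.152070 = 681.36 W/m².
Daily total = Q̄ × 26.90 h × 3600 s/h = 681.36 × 26.90 × 3600 / 10⁶ = 65.98 MJ/m².

66.0 MJ/m²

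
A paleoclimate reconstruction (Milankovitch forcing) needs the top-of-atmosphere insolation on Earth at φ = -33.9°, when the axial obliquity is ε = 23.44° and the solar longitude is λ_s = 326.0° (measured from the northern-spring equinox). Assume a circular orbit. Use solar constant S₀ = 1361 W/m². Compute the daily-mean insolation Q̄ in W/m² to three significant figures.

Q̄ ≈ 439 W/m²

Solar declination: sin δ = sin ε · sin λ_s = sin 23.44° × sin 326.0° = -0.22244, so δ = -12.852°.
cos H₀ = −tan(-33.9°) tan(-12.852°) = -0.1533, H₀ = 1.7247 rad.
Bracket: H₀ sin φ sin δ + cos φ cos δ sin H₀ = 1.7247×-0.55775×-0.22244 + 0.83001×0.97495×0.98818 = 0.213976 + 0.799653 = 1.013629.
Q̄ = (S₀/π) × [bracket] = (1361/π) × 1.013629 = 439.1 W/m².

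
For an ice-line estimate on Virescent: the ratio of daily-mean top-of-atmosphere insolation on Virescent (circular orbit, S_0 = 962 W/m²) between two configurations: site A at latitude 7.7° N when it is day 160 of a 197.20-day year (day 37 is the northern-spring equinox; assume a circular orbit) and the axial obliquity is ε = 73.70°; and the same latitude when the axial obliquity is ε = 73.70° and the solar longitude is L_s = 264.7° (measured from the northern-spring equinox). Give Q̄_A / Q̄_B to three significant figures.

— Configuration A (ϕ=+7.7°):
Solar longitude: L_s = 360° × (160 − 37)/197.20 = 224.544°.
sin δ = sin 73.70° × sin 224.544° = -0.67326, so δ = -42.319°.
cos h₀ = −tan(+7.7°) tan(-42.319°) = 0.1231, h₀ = 1.4474 rad.
Bracket: h₀ sin ϕ sin δ + cos ϕ cos δ sin h₀ = 1.4474×0.13399×-0.67326 + 0.99098×0.73941×0.99239 = -0.130570 + 0.727164 = 0.596594.
Q̄ = (S_0/π) × [bracket] = (962/π) × 0.596594 = 182.69 W/m².
— Configuration B (ϕ=+7.7°):
Solar declination: sin δ = sin ε · sin L_s = sin 73.70° × sin 264.7° = -0.95570, so δ = -72.882°.
cos h₀ = −tan(+7.7°) tan(-72.882°) = 0.4390, h₀ = 1.1163 rad.
Bracket: h₀ sin ϕ sin δ + cos ϕ cos δ sin h₀ = 1.1163×0.13399×-0.95570 + 0.99098×0.29434×0.89848 = -0.142947 + 0.262073 = 0.119126.
Q̄ = (S_0/π) × [bracket] = (962/π) × 0.119126 = 36.478 W/m².
Ratio Q̄_A / Q̄_B = 182.69 / 36.478 = 5.008.

Q̄_A / Q̄_B ≈ 5.01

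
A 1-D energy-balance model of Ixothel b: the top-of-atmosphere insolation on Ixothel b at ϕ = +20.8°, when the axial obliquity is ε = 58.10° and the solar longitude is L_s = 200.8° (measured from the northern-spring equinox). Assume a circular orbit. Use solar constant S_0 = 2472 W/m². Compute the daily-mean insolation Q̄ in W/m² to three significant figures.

Q̄ ≈ 574 W/m²

Solar declination: sin δ = sin ε · sin L_s = sin 58.10° × sin 200.8° = -0.30148, so δ = -17.546°.
cos h₀ = −tan(+20.8°) tan(-17.546°) = 0.1201, h₀ = 1.4504 rad.
Bracket: h₀ sin ϕ sin δ + cos ϕ cos δ sin h₀ = 1.4504×0.35511×-0.30148 + 0.93483×0.95347×0.99276 = -0.155278 + 0.884879 = 0.729601.
Q̄ = (S_0/π) × [bracket] = (2472/π) × 0.729601 = 574.1 W/m².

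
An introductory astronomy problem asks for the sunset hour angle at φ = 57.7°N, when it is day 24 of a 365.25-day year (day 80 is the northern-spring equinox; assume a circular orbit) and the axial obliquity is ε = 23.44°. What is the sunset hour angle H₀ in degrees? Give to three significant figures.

Solar longitude: λ_s = 360° × (24 − 80)/365.25 = -55.195°, i.e. -55.195° + 360° = 304.805°.
sin δ = sin 23.44° × sin 304.805° = -0.32662, so δ = -19.064°.
cos H₀ = −tan φ · tan δ = −tan(+57.7°) × tan(-19.064°) = 0.5466, so H₀ = 0.9924 rad = 56.86°.

H₀ = 56.9°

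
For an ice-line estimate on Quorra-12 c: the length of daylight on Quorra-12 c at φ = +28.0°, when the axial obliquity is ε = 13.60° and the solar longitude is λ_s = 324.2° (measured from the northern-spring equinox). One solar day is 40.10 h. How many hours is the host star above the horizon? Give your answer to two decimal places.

19.11 h

Solar declination: sin δ = sin ε · sin λ_s = sin 13.60° × sin 324.2° = -0.13755, so δ = -7.906°.
cos H₀ = −tan φ · tan δ = −tan(+28.0°) × tan(-7.906°) = 0.0738, so H₀ = 1.4969 rad = 85.77°.
Daylight = 2H₀/(2π) × 40.10 h = (1.4969/π) × 40.10 = 19.11 h.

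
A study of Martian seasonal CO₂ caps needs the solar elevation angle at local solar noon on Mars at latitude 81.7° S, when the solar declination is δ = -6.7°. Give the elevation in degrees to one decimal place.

At local noon the hour angle is zero, so the zenith angle equals |φ − δ| = |-81.7° − (-6.700°)| = 75.000°.
Elevation = 90° − 75.000° = 15.0°.

15.0°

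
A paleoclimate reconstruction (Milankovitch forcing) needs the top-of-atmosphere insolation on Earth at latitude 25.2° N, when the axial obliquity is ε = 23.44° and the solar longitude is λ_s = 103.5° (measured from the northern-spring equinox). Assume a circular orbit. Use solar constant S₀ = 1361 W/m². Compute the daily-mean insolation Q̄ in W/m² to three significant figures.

Solar declination: sin δ = sin ε · sin λ_s = sin 23.44° × sin 103.5° = 0.38680, so δ = +22.755°.
cos H₀ = −tan(+25.2°) tan(+22.755°) = -0.1974, H₀ = 1.7695 rad.
Bracket: H₀ sin φ sin δ + cos φ cos δ sin H₀ = 1.7695×0.42578×0.38680 + 0.90483×0.92216×0.98033 = 0.291422 + 0.817985 = 1.109407.
Q̄ = (S₀/π) × [bracket] = (1361/π) × 1.109407 = 480.6 W/m².

Q̄ ≈ 481 W/m²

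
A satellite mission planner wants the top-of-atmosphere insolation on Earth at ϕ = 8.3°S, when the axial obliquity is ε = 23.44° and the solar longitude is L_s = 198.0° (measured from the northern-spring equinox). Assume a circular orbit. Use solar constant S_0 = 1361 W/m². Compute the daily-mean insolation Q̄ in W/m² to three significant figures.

Solar declination: sin δ = sin ε · sin L_s = sin 23.44° × sin 198.0° = -0.12292, so δ = -7.061°.
cos h₀ = −tan(-8.3°) tan(-7.061°) = -0.0181, h₀ = 1.5889 rad.
Bracket: h₀ sin ϕ sin δ + cos ϕ cos δ sin h₀ = 1.5889×-0.14436×-0.12292 + 0.98953×0.99242×0.99984 = 0.028195 + 0.981872 = 1.010067.
Q̄ = (S_0/π) × [bracket] = (1361/π) × 1.010067 = 437.6 W/m².

Q̄ ≈ 438 W/m²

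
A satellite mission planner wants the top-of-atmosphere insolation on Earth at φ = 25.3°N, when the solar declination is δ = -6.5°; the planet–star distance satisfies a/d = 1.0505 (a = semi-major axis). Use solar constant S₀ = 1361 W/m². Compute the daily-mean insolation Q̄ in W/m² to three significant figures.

Q̄ ≈ 394 W/m²

cos H₀ = −tan(+25.3°) tan(-6.500°) = 0.0539, H₀ = 1.5169 rad.
Bracket: H₀ sin φ sin δ + cos φ cos δ sin H₀ = 1.5169×0.42736×-0.11320 + 0.90408×0.99357×0.99855 = -0.073383 + 0.896964 = 0.823581.
Inverse-square distance factor (a/d)² = 1.0505² = 1.103550.
Q̄ = (S₀/π) × 1.103550 × [bracket] = (1361/π) × 1.103550 × 0.823581 = 393.7 W/m².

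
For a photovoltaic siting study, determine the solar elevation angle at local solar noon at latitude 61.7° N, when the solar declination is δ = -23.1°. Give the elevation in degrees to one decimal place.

5.2°

At local noon the hour angle is zero, so the zenith angle equals |ϕ − δ| = |+61.7° − (-23.100°)| = 84.800°.
Elevation = 90° − 84.800° = 5.2°.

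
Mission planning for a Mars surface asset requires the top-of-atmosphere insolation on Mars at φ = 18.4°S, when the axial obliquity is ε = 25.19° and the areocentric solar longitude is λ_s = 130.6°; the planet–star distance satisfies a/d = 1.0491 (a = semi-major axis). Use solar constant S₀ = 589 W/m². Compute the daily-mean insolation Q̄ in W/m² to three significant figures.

Q̄ ≈ 153 W/m²

sin δ = sin 25.19° × sin 130.6° = 0.32316, so δ = +18.854°.
cos H₀ = −tan(-18.4°) tan(+18.854°) = 0.1136, H₀ = 1.4570 rad.
Bracket: H₀ sin φ sin δ + cos φ cos δ sin H₀ = 1.4570×-0.31565×0.32316 + 0.94888×0.94634×0.99353 = -0.148622 + 0.892153 = 0.743531.
Inverse-square distance factor (a/d)² = 1.0491² = 1.100611.
Q̄ = (S₀/π) × 1.100611 × [bracket] = (589/π) × 1.100611 × 0.743531 = 153.4 W/m².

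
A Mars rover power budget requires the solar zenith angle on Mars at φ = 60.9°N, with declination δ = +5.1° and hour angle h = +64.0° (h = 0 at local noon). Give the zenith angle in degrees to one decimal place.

θ_z = 73.1°

cos θ_z = sin φ sin δ + cos φ cos δ cos h = 0.077673 + 0.212351 = 0.290024.
θ_z = arccos(0.290024) = 73.1°.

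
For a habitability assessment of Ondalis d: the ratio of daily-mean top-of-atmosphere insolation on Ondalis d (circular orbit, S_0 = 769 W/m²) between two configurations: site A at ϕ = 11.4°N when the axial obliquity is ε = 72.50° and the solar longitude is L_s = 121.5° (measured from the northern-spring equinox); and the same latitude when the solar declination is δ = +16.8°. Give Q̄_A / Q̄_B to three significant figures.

— Configuration A (ϕ=+11.4°):
Solar declination: sin δ = sin ε · sin L_s = sin 72.50° × sin 121.5° = 0.81318, so δ = +54.408°.
cos h₀ = −tan(+11.4°) tan(+54.408°) = -0.2817, h₀ = 1.8564 rad.
Bracket: h₀ sin ϕ sin δ + cos ϕ cos δ sin h₀ = 1.8564×0.19766×0.81318 + 0.98027×0.58202×0.95950 = 0.298385 + 0.547430 = 0.845815.
Q̄ = (S_0/π) × [bracket] = (769/π) × 0.845815 = 207.04 W/m².
— Configuration B (ϕ=+11.4°):
cos h₀ = −tan(+11.4°) tan(+16.800°) = -0.0609, h₀ = 1.6317 rad.
Bracket: h₀ sin ϕ sin δ + cos ϕ cos δ sin h₀ = 1.6317×0.19766×0.28903 + 0.98027×0.95732×0.99815 = 0.093218 + 0.936696 = 1.029914.
Q̄ = (S_0/π) × [bracket] = (769/π) × 1.029914 = 252.10 W/m².
Ratio Q̄_A / Q̄_B = 207.04 / 252.10 = 0.8213.

Q̄_A / Q̄_B ≈ 0.821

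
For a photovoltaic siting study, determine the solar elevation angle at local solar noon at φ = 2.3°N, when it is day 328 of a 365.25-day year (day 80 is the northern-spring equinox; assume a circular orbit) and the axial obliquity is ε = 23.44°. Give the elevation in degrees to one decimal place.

Solar longitude: λ_s = 360° × (328 − 80)/365.25 = 244.435°.
sin δ = sin 23.44° × sin 244.435° = -0.35884, so δ = -21.029°.
At local noon the hour angle is zero, so the zenith angle equals |φ − δ| = |+2.3° − (-21.029°)| = 23.329°.
Elevation = 90° − 23.329° = 66.7°.

66.7°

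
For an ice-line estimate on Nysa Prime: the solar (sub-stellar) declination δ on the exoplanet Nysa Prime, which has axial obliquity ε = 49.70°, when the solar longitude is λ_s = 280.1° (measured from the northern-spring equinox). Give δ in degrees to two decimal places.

sin δ = sin ε · sin λ_s = sin 49.70° × sin 280.1° = -0.750849.
δ = arcsin(-0.750849) = -48.66°.

δ = -48.66°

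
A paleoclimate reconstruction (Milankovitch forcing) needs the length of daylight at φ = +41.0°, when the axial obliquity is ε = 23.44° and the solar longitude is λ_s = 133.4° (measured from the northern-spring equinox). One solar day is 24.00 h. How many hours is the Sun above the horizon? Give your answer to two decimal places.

Solar declination: sin δ = sin ε · sin λ_s = sin 23.44° × sin 133.4° = 0.28902, so δ = +16.799°.
cos H₀ = −tan φ · tan δ = −tan(+41.0°) × tan(+16.799°) = -0.2624, so H₀ = 1.8364 rad = 105.22°.
Daylight = 2H₀/(2π) × 24.00 h = (1.8364/π) × 24.00 = 14.03 h.

14.03 h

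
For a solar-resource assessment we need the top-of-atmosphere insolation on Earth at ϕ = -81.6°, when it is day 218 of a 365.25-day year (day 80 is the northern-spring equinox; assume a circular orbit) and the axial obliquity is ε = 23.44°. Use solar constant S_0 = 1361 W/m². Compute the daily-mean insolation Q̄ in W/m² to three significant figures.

Q̄ ≈ 0.00 W/m²

Solar longitude: L_s = 360° × (218 − 80)/365.25 = 136.016°.
sin δ = sin 23.44° × sin 136.016° = 0.27625, so δ = +16.036°.
cos h₀ = −tan(-81.6°) tan(+16.036°) = 1.9465 ≥ 1 ⇒ polar night, h₀ = 0 and Q̄ = 0.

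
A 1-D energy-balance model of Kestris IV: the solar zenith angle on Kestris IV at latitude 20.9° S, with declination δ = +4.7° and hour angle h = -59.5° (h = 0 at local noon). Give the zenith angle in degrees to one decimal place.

θ_z = 63.7°

cos θ_z = sin ϕ sin δ + cos ϕ cos δ cos h = -0.029231 + 0.472550 = 0.443319.
θ_z = arccos(0.443319) = 63.7°.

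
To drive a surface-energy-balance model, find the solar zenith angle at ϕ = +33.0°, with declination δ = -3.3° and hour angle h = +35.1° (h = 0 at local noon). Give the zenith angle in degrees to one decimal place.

θ_z = 49.2°

cos θ_z = sin ϕ sin δ + cos ϕ cos δ cos h = -0.031352 + 0.685020 = 0.653668.
θ_z = arccos(0.653668) = 49.2°.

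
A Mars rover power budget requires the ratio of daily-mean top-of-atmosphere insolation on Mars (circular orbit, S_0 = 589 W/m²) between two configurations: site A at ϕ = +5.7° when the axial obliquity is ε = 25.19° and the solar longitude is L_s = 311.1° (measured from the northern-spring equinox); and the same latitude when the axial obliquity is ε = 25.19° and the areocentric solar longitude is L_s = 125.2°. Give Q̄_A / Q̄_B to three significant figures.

— Configuration A (ϕ=+5.7°):
Solar declination: sin δ = sin ε · sin L_s = sin 25.19° × sin 311.1° = -0.32073, so δ = -18.707°.
cos h₀ = −tan(+5.7°) tan(-18.707°) = 0.0338, h₀ = 1.5370 rad.
Bracket: h₀ sin ϕ sin δ + cos ϕ cos δ sin h₀ = 1.5370×0.09932×-0.32073 + 0.99506×0.94717×0.99943 = -0.048961 + 0.941954 = 0.892993.
Q̄ = (S_0/π) × [bracket] = (589/π) × 0.892993 = 167.42 W/m².
— Configuration B (ϕ=+5.7°):
sin δ = sin 25.19° × sin 125.2° = 0.34779, so δ = +20.352°.
cos h₀ = −tan(+5.7°) tan(+20.352°) = -0.0370, h₀ = 1.6078 rad.
Bracket: h₀ sin ϕ sin δ + cos ϕ cos δ sin h₀ = 1.6078×0.09932×0.34779 + 0.99506×0.93757×0.99931 = 0.055537 + 0.932295 = 0.987832.
Q̄ = (S_0/π) × [bracket] = (589/π) × 0.987832 = 185.20 W/m².
Ratio Q̄_A / Q̄_B = 167.42 / 185.20 = 0.9040.

Q̄_A / Q̄_B ≈ 0.904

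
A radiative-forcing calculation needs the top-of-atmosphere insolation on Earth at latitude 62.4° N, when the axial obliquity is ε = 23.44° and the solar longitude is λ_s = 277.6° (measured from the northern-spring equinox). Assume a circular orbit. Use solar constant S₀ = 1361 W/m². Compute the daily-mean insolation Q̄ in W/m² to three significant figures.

Q̄ ≈ 13.3 W/m²

Solar declination: sin δ = sin ε · sin λ_s = sin 23.44° × sin 277.6° = -0.39429, so δ = -23.222°.
cos H₀ = −tan(+62.4°) tan(-23.222°) = 0.8207, H₀ = 0.6082 rad.
Bracket: H₀ sin φ sin δ + cos φ cos δ sin H₀ = 0.6082×0.88620×-0.39429 + 0.46330×0.91898×0.57135 = -0.212517 + 0.243260 = 0.030743.
Q̄ = (S₀/π) × [bracket] = (1361/π) × 0.030743 = 13.32 W/m².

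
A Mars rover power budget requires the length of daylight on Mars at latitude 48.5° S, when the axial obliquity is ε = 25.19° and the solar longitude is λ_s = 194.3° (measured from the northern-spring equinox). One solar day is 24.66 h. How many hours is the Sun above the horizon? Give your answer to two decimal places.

Solar declination: sin δ = sin ε · sin λ_s = sin 25.19° × sin 194.3° = -0.10513, so δ = -6.035°.
cos H₀ = −tan φ · tan δ = −tan(-48.5°) × tan(-6.035°) = -0.1195, so H₀ = 1.6906 rad = 96.86°.
Daylight = 2H₀/(2π) × 24.66 h = (1.6906/π) × 24.66 = 13.27 h.

13.27 h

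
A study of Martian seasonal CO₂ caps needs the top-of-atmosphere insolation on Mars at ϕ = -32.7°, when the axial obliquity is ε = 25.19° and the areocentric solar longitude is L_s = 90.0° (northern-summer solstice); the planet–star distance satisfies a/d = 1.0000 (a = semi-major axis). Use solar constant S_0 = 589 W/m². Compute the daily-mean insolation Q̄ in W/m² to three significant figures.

Q̄ ≈ 81.6 W/m²

sin δ = sin 25.19° × sin 90.0° = 0.42562, so δ = +25.190°.
cos h₀ = −tan(-32.7°) tan(+25.190°) = 0.3020, h₀ = 1.2640 rad.
Bracket: h₀ sin ϕ sin δ + cos ϕ cos δ sin h₀ = 1.2640×-0.54024×0.42562 + 0.84151×0.90490×0.95332 = -0.290640 + 0.725936 = 0.435296.
Inverse-square distance factor (a/d)² = 1.0000² = 1.000000.
Q̄ = (S_0/π) × [bracket] = (589/π) × 0.435296 = 81.61 W/m².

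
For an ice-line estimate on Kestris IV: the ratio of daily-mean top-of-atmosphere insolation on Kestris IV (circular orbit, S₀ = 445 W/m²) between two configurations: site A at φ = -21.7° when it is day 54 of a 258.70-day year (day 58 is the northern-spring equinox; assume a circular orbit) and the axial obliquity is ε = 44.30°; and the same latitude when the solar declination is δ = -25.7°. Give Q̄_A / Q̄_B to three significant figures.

Q̄_A / Q̄_B ≈ 0.875

— Configuration A (φ=-21.7°):
Solar longitude: λ_s = 360° × (54 − 58)/258.70 = -5.566°, i.e. -5.566° + 360° = 354.434°.
sin δ = sin 44.30° × sin 354.434° = -0.06774, so δ = -3.884°.
cos H₀ = −tan(-21.7°) tan(-3.884°) = -0.0270, H₀ = 1.5978 rad.
Bracket: H₀ sin φ sin δ + cos φ cos δ sin H₀ = 1.5978×-0.36975×-0.06774 + 0.92913×0.99770×0.99963 = 0.040020 + 0.926650 = 0.966670.
Q̄ = (S₀/π) × [bracket] = (445/π) × 0.966670 = 136.93 W/m².
— Configuration B (φ=-21.7°):
cos H₀ = −tan(-21.7°) tan(-25.700°) = -0.1915, H₀ = 1.7635 rad.
Bracket: H₀ sin φ sin δ + cos φ cos δ sin H₀ = 1.7635×-0.36975×-0.43366 + 0.92913×0.90108×0.98149 = 0.282770 + 0.821724 = 1.104494.
Q̄ = (S₀/π) × [bracket] = (445/π) × 1.104494 = 156.45 W/m².
Ratio Q̄_A / Q̄_B = 136.93 / 156.45 = 0.8752.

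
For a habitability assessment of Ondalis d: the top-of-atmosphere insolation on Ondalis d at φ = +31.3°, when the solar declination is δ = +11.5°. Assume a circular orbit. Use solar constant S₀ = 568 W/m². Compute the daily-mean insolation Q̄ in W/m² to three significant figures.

cos H₀ = −tan(+31.3°) tan(+11.500°) = -0.1237, H₀ = 1.6948 rad.
Bracket: H₀ sin φ sin δ + cos φ cos δ sin H₀ = 1.6948×0.51952×0.19937 + 0.85446×0.97992×0.99232 = 0.175542 + 0.830872 = 1.006414.
Q̄ = (S₀/π) × [bracket] = (568/π) × 1.006414 = 182.0 W/m².

Q̄ ≈ 182 W/m²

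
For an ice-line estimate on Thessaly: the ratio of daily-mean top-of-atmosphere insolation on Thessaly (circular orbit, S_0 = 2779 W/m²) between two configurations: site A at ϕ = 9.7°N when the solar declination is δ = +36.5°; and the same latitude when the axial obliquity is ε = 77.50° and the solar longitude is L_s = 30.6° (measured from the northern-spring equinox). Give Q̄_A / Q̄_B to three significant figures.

— Configuration A (ϕ=+9.7°):
cos h₀ = −tan(+9.7°) tan(+36.500°) = -0.1265, h₀ = 1.6976 rad.
Bracket: h₀ sin ϕ sin δ + cos ϕ cos δ sin h₀ = 1.6976×0.16849×0.59482 + 0.98570×0.80386×0.99197 = 0.170136 + 0.786002 = 0.956138.
Q̄ = (S_0/π) × [bracket] = (2779/π) × 0.956138 = 845.78 W/m².
— Configuration B (ϕ=+9.7°):
Solar declination: sin δ = sin ε · sin L_s = sin 77.50° × sin 30.6° = 0.49698, so δ = +29.800°.
cos h₀ = −tan(+9.7°) tan(+29.800°) = -0.0979, h₀ = 1.6688 rad.
Bracket: h₀ sin ϕ sin δ + cos ϕ cos δ sin h₀ = 1.6688×0.16849×0.49698 + 0.98570×0.86776×0.99520 = 0.139739 + 0.851245 = 0.990984.
Q̄ = (S_0/π) × [bracket] = (2779/π) × 0.990984 = 876.61 W/m².
Ratio Q̄_A / Q̄_B = 845.78 / 876.61 = 0.9648.

Q̄_A / Q̄_B ≈ 0.965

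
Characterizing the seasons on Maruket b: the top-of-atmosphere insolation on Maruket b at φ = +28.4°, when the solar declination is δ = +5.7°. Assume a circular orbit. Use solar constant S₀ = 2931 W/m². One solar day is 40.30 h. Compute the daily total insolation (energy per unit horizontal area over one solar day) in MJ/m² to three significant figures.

129 MJ/m²

cos H₀ = −tan(+28.4°) tan(+5.700°) = -0.0540, H₀ = 1.6248 rad.
Bracket: H₀ sin φ sin δ + cos φ cos δ sin H₀ = 1.6248×0.47562×0.09932 + 0.87965×0.99506×0.99854 = 0.076753 + 0.874027 = 0.950780.
Q̄ = (S₀/π) × [bracket] = (2931/π) × 0.950780 = 887.05 W/m².
Daily total = Q̄ × 40.30 h × 3600 s/h = 887.05 × 40.30 × 3600 / 10⁶ = 128.7 MJ/m².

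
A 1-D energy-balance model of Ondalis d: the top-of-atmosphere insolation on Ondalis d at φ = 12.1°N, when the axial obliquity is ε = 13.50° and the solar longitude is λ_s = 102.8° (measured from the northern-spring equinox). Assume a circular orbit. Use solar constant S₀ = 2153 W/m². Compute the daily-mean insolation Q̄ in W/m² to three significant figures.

Solar declination: sin δ = sin ε · sin λ_s = sin 13.50° × sin 102.8° = 0.22764, so δ = +13.158°.
cos H₀ = −tan(+12.1°) tan(+13.158°) = -0.0501, H₀ = 1.6209 rad.
Bracket: H₀ sin φ sin δ + cos φ cos δ sin H₀ = 1.6209×0.20962×0.22764 + 0.97778×0.97374×0.99874 = 0.077346 + 0.950904 = 1.028250.
Q̄ = (S₀/π) × [bracket] = (2153/π) × 1.028250 = 704.7 W/m².

Q̄ ≈ 705 W/m²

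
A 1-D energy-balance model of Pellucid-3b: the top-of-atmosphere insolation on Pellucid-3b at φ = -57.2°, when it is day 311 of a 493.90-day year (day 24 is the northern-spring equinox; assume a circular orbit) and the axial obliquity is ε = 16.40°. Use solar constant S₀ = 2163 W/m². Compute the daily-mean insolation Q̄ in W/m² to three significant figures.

Q̄ ≈ 503 W/m²

Solar longitude: λ_s = 360° × (311 − 24)/493.90 = 209.192°.
sin δ = sin 16.40° × sin 209.192° = -0.13771, so δ = -7.915°.
cos H₀ = −tan(-57.2°) tan(-7.915°) = -0.2157, H₀ = 1.7882 rad.
Bracket: H₀ sin φ sin δ + cos φ cos δ sin H₀ = 1.7882×-0.84057×-0.13771 + 0.54171×0.99047×0.97645 = 0.206993 + 0.523912 = 0.730905.
Q̄ = (S₀/π) × [bracket] = (2163/π) × 0.730905 = 503.2 W/m².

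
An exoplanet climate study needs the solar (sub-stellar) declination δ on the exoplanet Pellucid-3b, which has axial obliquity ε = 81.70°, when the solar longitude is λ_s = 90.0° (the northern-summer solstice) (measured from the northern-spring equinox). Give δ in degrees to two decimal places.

sin δ = sin ε · sin λ_s = sin 81.70° × sin 90.0° = 0.989526.
δ = arcsin(0.989526) = +81.70°.

δ = +81.70°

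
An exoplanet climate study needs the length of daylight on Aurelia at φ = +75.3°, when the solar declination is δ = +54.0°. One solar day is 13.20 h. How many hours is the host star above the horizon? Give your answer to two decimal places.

Sunrise equation: cos H₀ = −tan φ · tan δ = -5.2465 ≤ −1, so the host star never sets (polar day) and H₀ = π.
Daylight = 2H₀/(2π) × 13.20 h = (3.1416/π) × 13.20 = 13.20 h.

13.20 h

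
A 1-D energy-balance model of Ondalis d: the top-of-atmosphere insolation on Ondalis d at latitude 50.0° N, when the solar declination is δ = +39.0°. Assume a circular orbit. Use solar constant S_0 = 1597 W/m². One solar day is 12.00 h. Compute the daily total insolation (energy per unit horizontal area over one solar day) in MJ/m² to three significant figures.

33.3 MJ/m²

cos h₀ = −tan(+50.0°) tan(+39.000°) = -0.9651, h₀ = 2.8765 rad.
Bracket: h₀ sin ϕ sin δ + cos ϕ cos δ sin h₀ = 2.8765×0.76604×0.62932 + 0.64279×0.77715×0.26202 = 1.386715 + 0.130891 = 1.517606.
Q̄ = (S_0/π) × [bracket] = (1597/π) × 1.517606 = 771.46 W/m².
Daily total = Q̄ × 12.00 h × 3600 s/h = 771.46 × 12.00 × 3600 / 10⁶ = 33.33 MJ/m².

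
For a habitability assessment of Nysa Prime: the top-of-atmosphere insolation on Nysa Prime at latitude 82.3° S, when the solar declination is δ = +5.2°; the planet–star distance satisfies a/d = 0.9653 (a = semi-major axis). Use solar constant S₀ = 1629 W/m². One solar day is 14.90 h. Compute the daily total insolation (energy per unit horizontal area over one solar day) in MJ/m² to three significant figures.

0.620 MJ/m²

cos H₀ = −tan(-82.3°) tan(+5.200°) = 0.6731, H₀ = 0.8324 rad.
Bracket: H₀ sin φ sin δ + cos φ cos δ sin H₀ = 0.8324×-0.99098×0.09063 + 0.13399×0.99588×0.73955 = -0.074760 + 0.098684 = 0.023924.
Inverse-square distance factor (a/d)² = 0.9653² = 0.931804.
Q̄ = (S₀/π) × 0.931804 × [bracket] = (1629/π) × 0.931804 × 0.023924 = 11.559 W/m².
Daily total = Q̄ × 14.90 h × 3600 s/h = 11.559 × 14.90 × 3600 / 10⁶ = 0.6200 MJ/m².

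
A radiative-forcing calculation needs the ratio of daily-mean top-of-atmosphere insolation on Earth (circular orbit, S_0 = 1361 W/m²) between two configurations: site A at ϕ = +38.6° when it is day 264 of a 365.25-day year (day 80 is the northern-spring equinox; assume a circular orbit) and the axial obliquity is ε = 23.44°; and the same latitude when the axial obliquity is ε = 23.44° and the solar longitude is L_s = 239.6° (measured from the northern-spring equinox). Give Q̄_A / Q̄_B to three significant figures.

Q̄_A / Q̄_B ≈ 1.80

— Configuration A (ϕ=+38.6°):
Solar longitude: L_s = 360° × (264 − 80)/365.25 = 181.355°.
sin δ = sin 23.44° × sin 181.355° = -0.00941, so δ = -0.539°.
cos h₀ = −tan(+38.6°) tan(-0.539°) = 0.0075, h₀ = 1.5633 rad.
Bracket: h₀ sin ϕ sin δ + cos ϕ cos δ sin h₀ = 1.5633×0.62388×-0.00941 + 0.78152×0.99996×0.99997 = -0.009178 + 0.781465 = 0.772287.
Q̄ = (S_0/π) × [bracket] = (1361/π) × 0.772287 = 334.57 W/m².
— Configuration B (ϕ=+38.6°):
Solar declination: sin δ = sin ε · sin L_s = sin 23.44° × sin 239.6° = -0.34310, so δ = -20.066°.
cos h₀ = −tan(+38.6°) tan(-20.066°) = 0.2916, h₀ = 1.2749 rad.
Bracket: h₀ sin ϕ sin δ + cos ϕ cos δ sin h₀ = 1.2749×0.62388×-0.34310 + 0.78152×0.93930×0.95654 = -0.272896 + 0.702179 = 0.429283.
Q̄ = (S_0/π) × [bracket] = (1361/π) × 0.429283 = 185.97 W/m².
Ratio Q̄_A / Q̄_B = 334.57 / 185.97 = 1.799.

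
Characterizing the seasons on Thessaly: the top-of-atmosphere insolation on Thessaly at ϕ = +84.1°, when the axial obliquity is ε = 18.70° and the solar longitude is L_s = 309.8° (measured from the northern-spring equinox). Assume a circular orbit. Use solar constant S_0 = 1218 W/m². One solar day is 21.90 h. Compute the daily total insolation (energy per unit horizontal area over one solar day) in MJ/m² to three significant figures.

0.00 MJ/m²

Solar declination: sin δ = sin ε · sin L_s = sin 18.70° × sin 309.8° = -0.24632, so δ = -14.260°.
cos h₀ = −tan(+84.1°) tan(-14.260°) = 2.4594 ≥ 1 ⇒ polar night, h₀ = 0 and Q̄ = 0.
Daily total = Q̄ × 21.90 h × 3600 s/h = 0.00 MJ/m².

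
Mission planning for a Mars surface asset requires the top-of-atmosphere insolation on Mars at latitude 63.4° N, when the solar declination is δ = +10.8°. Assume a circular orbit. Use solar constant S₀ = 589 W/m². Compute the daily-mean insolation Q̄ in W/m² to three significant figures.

Q̄ ≈ 138 W/m²

cos H₀ = −tan(+63.4°) tan(+10.800°) = -0.3809, H₀ = 1.9616 rad.
Bracket: H₀ sin φ sin δ + cos φ cos δ sin H₀ = 1.9616×0.89415×0.18738 + 0.44776×0.98229×0.92460 = 0.328658 + 0.406667 = 0.735325.
Q̄ = (S₀/π) × [bracket] = (589/π) × 0.735325 = 137.9 W/m².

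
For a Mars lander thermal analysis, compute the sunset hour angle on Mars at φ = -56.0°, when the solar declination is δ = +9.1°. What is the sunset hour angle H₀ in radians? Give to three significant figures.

H₀ = 1.33 rad

cos H₀ = −tan φ · tan δ = −tan(-56.0°) × tan(+9.100°) = 0.2375, so H₀ = 1.3310 rad = 76.26°.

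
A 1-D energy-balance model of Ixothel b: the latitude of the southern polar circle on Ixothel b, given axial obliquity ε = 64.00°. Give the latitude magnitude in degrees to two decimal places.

The polar circle is the lowest latitude that experiences at least one full rotation of continuous darkness at the northern-summer solstice; it lies at |ϕ| = 90° − ε = 90° − 64.00° = 26.00°.

26.00°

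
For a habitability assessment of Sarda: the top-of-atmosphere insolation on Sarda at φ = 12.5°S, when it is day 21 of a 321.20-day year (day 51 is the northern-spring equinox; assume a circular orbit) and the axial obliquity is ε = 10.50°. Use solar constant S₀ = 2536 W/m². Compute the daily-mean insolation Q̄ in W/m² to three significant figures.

Solar longitude: λ_s = 360° × (21 − 51)/321.20 = -33.624°, i.e. -33.624° + 360° = 326.376°.
sin δ = sin 10.50° × sin 326.376° = -0.10091, so δ = -5.792°.
cos H₀ = −tan(-12.5°) tan(-5.792°) = -0.0225, H₀ = 1.5933 rad.
Bracket: H₀ sin φ sin δ + cos φ cos δ sin H₀ = 1.5933×-0.21644×-0.10091 + 0.97630×0.99490×0.99975 = 0.034799 + 0.971078 = 1.005877.
Q̄ = (S₀/π) × [bracket] = (2536/π) × 1.005877 = 812.0 W/m².

Q̄ ≈ 812 W/m²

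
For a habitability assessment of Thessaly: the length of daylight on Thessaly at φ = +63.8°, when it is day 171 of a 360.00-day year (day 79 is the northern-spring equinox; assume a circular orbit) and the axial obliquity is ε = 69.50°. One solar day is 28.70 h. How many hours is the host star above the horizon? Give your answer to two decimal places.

Solar longitude: λ_s = 360° × (171 − 79)/360.00 = 92.000°.
sin δ = sin 69.50° × sin 92.000° = 0.93610, so δ = +69.407°.
Sunrise equation: cos H₀ = −tan φ · tan δ = -5.4087 ≤ −1, so the host star never sets (polar day) and H₀ = π.
Daylight = 2H₀/(2π) × 28.70 h = (3.1416/π) × 28.70 = 28.70 h.

28.70 h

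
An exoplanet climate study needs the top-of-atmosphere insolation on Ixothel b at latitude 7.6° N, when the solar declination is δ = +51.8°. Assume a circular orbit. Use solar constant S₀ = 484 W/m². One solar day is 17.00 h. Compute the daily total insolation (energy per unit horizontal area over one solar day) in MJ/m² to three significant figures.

7.40 MJ/m²

cos H₀ = −tan(+7.6°) tan(+51.800°) = -0.1696, H₀ = 1.7412 rad.
Bracket: H₀ sin φ sin δ + cos φ cos δ sin H₀ = 1.7412×0.13226×0.78586 + 0.99122×0.61841×0.98552 = 0.180977 + 0.604104 = 0.785081.
Q̄ = (S₀/π) × [bracket] = (484/π) × 0.785081 = 120.95 W/m².
Daily total = Q̄ × 17.00 h × 3600 s/h = 120.95 × 17.00 × 3600 / 10⁶ = 7.402 MJ/m².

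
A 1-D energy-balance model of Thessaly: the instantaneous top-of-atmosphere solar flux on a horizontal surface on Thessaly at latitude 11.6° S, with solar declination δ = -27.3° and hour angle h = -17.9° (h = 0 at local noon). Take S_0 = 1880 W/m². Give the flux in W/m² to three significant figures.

cos θ_z = sin ϕ sin δ + cos ϕ cos δ cos h = 0.092224 + 0.828332 = 0.920556.
Flux = S_0 · cos θ_z = 1880 × 0.920556 = 1731 W/m².

1.73e+03 W/m²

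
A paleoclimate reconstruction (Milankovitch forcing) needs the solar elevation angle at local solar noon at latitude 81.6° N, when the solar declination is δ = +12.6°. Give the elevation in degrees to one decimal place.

21.0°

At local noon the hour angle is zero, so the zenith angle equals |ϕ − δ| = |+81.6° − (+12.600°)| = 69.000°.
Elevation = 90° − 69.000° = 21.0°.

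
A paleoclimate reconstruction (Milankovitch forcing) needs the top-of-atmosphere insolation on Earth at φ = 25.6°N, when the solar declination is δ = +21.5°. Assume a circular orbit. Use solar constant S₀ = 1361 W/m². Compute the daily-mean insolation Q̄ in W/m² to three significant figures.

cos H₀ = −tan(+25.6°) tan(+21.500°) = -0.1887, H₀ = 1.7607 rad.
Bracket: H₀ sin φ sin δ + cos φ cos δ sin H₀ = 1.7607×0.43209×0.36650 + 0.90183×0.93042×0.98203 = 0.278826 + 0.824002 = 1.102828.
Q̄ = (S₀/π) × [bracket] = (1361/π) × 1.102828 = 477.8 W/m².

Q̄ ≈ 478 W/m²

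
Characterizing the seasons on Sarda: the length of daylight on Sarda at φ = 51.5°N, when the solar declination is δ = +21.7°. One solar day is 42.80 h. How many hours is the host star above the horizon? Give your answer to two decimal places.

28.54 h

cos H₀ = −tan φ · tan δ = −tan(+51.5°) × tan(+21.700°) = -0.5003, so H₀ = 2.0947 rad = 120.02°.
Daylight = 2H₀/(2π) × 42.80 h = (2.0947/π) × 42.80 = 28.54 h.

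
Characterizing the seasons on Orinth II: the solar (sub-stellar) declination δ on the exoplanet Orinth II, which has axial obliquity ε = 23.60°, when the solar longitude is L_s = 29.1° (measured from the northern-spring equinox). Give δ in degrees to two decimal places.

sin δ = sin ε · sin L_s = sin 23.60° × sin 29.1° = 0.194704.
δ = arcsin(0.194704) = +11.23°.

δ = +11.23°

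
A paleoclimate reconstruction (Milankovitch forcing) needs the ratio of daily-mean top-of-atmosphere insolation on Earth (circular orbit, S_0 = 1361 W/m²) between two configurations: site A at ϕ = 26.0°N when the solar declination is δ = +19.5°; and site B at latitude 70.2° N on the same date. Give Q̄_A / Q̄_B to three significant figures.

— Configuration A (ϕ=+26.0°):
cos h₀ = −tan(+26.0°) tan(+19.500°) = -0.1727, h₀ = 1.7444 rad.
Bracket: h₀ sin ϕ sin δ + cos ϕ cos δ sin h₀ = 1.7444×0.43837×0.33381 + 0.89879×0.94264×0.98497 = 0.255262 + 0.834501 = 1.089763.
Q̄ = (S_0/π) × [bracket] = (1361/π) × 1.089763 = 472.11 W/m².
— Configuration B (ϕ=+70.2°):
cos h₀ = −tan(+70.2°) tan(+19.500°) = -0.9836, h₀ = 2.9602 rad.
Bracket: h₀ sin ϕ sin δ + cos ϕ cos δ sin h₀ = 2.9602×0.94088×0.33381 + 0.33874×0.94264×0.18035 = 0.929725 + 0.057588 = 0.987313.
Q̄ = (S_0/π) × [bracket] = (1361/π) × 0.987313 = 427.72 W/m².
Ratio Q̄_A / Q̄_B = 472.11 / 427.72 = 1.104.

Q̄_A / Q̄_B ≈ 1.10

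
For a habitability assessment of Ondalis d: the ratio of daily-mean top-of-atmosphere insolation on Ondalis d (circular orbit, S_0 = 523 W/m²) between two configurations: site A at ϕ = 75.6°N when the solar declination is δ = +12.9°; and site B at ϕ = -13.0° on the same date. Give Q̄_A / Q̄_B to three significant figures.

Q̄_A / Q̄_B ≈ 0.788

— Configuration A (ϕ=+75.6°):
cos h₀ = −tan(+75.6°) tan(+12.900°) = -0.8920, h₀ = 2.6726 rad.
Bracket: h₀ sin ϕ sin δ + cos ϕ cos δ sin h₀ = 2.6726×0.96858×0.22325 + 0.24869×0.97476×0.45201 = 0.577911 + 0.109573 = 0.687484.
Q̄ = (S_0/π) × [bracket] = (523/π) × 0.687484 = 114.45 W/m².
— Configuration B (ϕ=-13.0°):
cos h₀ = −tan(-13.0°) tan(+12.900°) = 0.0529, h₀ = 1.5179 rad.
Bracket: h₀ sin ϕ sin δ + cos ϕ cos δ sin h₀ = 1.5179×-0.22495×0.22325 + 0.97437×0.97476×0.99860 = -0.076229 + 0.948447 = 0.872218.
Q̄ = (S_0/π) × [bracket] = (523/π) × 0.872218 = 145.20 W/m².
Ratio Q̄_A / Q̄_B = 114.45 / 145.20 = 0.7882.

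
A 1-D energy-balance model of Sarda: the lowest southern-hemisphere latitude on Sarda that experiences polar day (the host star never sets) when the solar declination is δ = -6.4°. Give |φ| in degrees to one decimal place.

|φ| = 83.6°

Polar day requires cos H₀ = −tan φ tan δ ≤ −1, i.e. tan φ tan δ ≥ 1.
The boundary is |tan φ| · |tan δ| = 1, so |φ| = 90° − |δ| = 90° − 6.4° = 83.6° in the southern hemisphere.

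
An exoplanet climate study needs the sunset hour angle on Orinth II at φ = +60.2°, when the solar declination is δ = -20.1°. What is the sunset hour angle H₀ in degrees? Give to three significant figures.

cos H₀ = −tan φ · tan δ = −tan(+60.2°) × tan(-20.100°) = 0.6390, so H₀ = 0.8776 rad = 50.28°.

H₀ = 50.3°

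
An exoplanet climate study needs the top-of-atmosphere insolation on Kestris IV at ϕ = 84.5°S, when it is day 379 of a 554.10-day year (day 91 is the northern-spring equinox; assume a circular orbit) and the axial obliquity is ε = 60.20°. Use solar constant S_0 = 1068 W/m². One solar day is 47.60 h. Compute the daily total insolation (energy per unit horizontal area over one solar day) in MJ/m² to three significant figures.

Solar longitude: L_s = 360° × (379 − 91)/554.10 = 187.114°.
sin δ = sin 60.20° × sin 187.114° = -0.10747, so δ = -6.170°.
cos h₀ = −tan(-84.5°) tan(-6.170°) = -1.1226 ≤ −1 ⇒ polar day, h₀ = π.
Bracket: h₀ sin ϕ sin δ + cos ϕ cos δ sin h₀ = 3.1416×-0.99540×-0.10747 + 0.09585×0.99421×0.00000 = 0.336075 + 0.000000 = 0.336075.
Q̄ = (S_0/π) × [bracket] = (1068/π) × 0.336075 = 114.25 W/m².
Daily total = Q̄ × 47.60 h × 3600 s/h = 114.25 × 47.60 × 3600 / 10⁶ = 19.58 MJ/m².

19.6 MJ/m²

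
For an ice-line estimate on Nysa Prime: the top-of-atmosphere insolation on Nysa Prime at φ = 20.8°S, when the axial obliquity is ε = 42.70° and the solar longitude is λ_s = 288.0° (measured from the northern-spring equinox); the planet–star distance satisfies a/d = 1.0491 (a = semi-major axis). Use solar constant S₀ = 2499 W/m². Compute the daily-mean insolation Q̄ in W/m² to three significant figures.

Solar declination: sin δ = sin ε · sin λ_s = sin 42.70° × sin 288.0° = -0.64497, so δ = -40.163°.
cos H₀ = −tan(-20.8°) tan(-40.163°) = -0.3206, H₀ = 1.8972 rad.
Bracket: H₀ sin φ sin δ + cos φ cos δ sin H₀ = 1.8972×-0.35511×-0.64497 + 0.93483×0.76421×0.94722 = 0.434526 + 0.676700 = 1.111226.
Inverse-square distance factor (a/d)² = 1.0491² = 1.100611.
Q̄ = (S₀/π) × 1.100611 × [bracket] = (2499/π) × 1.100611 × 1.111226 = 972.9 W/m².

Q̄ ≈ 973 W/m²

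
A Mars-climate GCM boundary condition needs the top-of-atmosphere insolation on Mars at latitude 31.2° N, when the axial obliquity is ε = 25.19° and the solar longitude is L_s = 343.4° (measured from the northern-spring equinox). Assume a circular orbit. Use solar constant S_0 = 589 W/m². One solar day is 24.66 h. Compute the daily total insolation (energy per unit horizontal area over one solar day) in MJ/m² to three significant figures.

Solar declination: sin δ = sin ε · sin L_s = sin 25.19° × sin 343.4° = -0.12160, so δ = -6.984°.
cos h₀ = −tan(+31.2°) tan(-6.984°) = 0.0742, h₀ = 1.4965 rad.
Bracket: h₀ sin ϕ sin δ + cos ϕ cos δ sin h₀ = 1.4965×0.51803×-0.12160 + 0.85536×0.99258×0.99724 = -0.094268 + 0.846670 = 0.752402.
Q̄ = (S_0/π) × [bracket] = (589/π) × 0.752402 = 141.06 W/m².
Daily total = Q̄ × 24.66 h × 3600 s/h = 141.06 × 24.66 × 3600 / 10⁶ = 12.52 MJ/m².

12.5 MJ/m²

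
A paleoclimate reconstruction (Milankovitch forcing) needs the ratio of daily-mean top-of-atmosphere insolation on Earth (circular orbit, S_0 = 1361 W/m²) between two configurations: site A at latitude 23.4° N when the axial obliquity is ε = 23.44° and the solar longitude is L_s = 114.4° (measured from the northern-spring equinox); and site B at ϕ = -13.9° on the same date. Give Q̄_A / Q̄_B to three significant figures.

— Configuration A (ϕ=+23.4°):
Solar declination: sin δ = sin ε · sin L_s = sin 23.44° × sin 114.4° = 0.36226, so δ = +21.239°.
cos h₀ = −tan(+23.4°) tan(+21.239°) = -0.1682, h₀ = 1.7398 rad.
Bracket: h₀ sin ϕ sin δ + cos ϕ cos δ sin h₀ = 1.7398×0.39715×0.36226 + 0.91775×0.93208×0.98576 = 0.250308 + 0.843235 = 1.093543.
Q̄ = (S_0/π) × [bracket] = (1361/π) × 1.093543 = 473.74 W/m².
— Configuration B (ϕ=-13.9°):
cos h₀ = −tan(-13.9°) tan(+21.239°) = 0.0962, h₀ = 1.4745 rad.
Bracket: h₀ sin ϕ sin δ + cos ϕ cos δ sin h₀ = 1.4745×-0.24023×0.36226 + 0.97072×0.93208×0.99536 = -0.128319 + 0.900590 = 0.772271.
Q̄ = (S_0/π) × [bracket] = (1361/π) × 0.772271 = 334.56 W/m².
Ratio Q̄_A / Q̄_B = 473.74 / 334.56 = 1.416.

Q̄_A / Q̄_B ≈ 1.42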